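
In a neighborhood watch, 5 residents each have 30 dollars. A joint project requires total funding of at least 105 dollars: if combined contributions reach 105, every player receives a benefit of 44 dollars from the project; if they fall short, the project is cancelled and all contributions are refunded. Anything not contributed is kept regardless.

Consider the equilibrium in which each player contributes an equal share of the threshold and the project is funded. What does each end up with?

53 dollars

Equal share of the threshold: 105/5 = 21.
At this profile no one gains by cutting their contribution: any cut drops the total below 105, the project is cancelled, contributions are refunded, and the deviator ends with 30, which is less than 30 − 21 + 44 = 53. Contributing more than 21 just wastes the excess. So contributing exactly 21 is a best response.
Each player's payoff: 30 − 21 + 44 = 53.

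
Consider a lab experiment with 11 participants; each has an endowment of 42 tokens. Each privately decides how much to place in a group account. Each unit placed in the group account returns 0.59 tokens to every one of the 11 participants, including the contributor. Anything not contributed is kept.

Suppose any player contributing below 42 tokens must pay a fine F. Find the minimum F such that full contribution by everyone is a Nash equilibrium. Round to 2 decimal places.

Given the others contribute fully, the best deviation is to contribute 0 (any partial contribution still incurs the fine and gives up units whose private return 0.59 is below 1).
Deviating from 42 to 0 saves 42 tokens but forfeits the deviator's share of the drop in the group account: 0.59 × 42 = 24.78.
So the deviation gain is 42 − 24.78 = 17.22, and the fine must be at least 17.22 tokens to wipe it out.

17.22 tokens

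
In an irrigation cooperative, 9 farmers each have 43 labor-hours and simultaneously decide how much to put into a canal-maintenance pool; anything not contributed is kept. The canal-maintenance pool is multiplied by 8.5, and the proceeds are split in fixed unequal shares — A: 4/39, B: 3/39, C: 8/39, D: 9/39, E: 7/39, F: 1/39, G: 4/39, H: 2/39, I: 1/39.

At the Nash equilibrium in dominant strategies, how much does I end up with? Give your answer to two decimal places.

71.12 labor-hours

For player j, contributing a unit is worthwhile iff 8.5 × (j's share) ≥ 1, i.e. iff j's share is at least 0.1176.
The shares above 0.1176 belong to C, D and E, contributing 43 each; the remaining 6 contribute 0. Total contributed: 129.
I keeps 43 and receives 8.5 × 129 × 1/39 = 28.12 from the canal-maintenance pool, for a payoff of 71.12.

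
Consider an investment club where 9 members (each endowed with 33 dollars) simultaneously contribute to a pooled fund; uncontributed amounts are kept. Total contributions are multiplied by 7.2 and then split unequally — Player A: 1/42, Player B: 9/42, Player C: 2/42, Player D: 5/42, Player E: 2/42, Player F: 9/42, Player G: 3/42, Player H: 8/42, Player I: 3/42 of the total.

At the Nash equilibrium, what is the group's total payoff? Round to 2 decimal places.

910.80 dollars

A player with share s gets back 7.2·s per unit contributed, so full contribution is dominant for anyone with s > 1/7.2 = 0.1389 and zero contribution is dominant for anyone below.
The shares above 0.1389 belong to Player B, Player F and Player H, contributing 33 each; the remaining 6 contribute 0. Total contributed: 99.
The pooled fund pays out 7.2 × 99 = 712.80 in total (split across the unequal shares, but the aggregate is all that matters for the group sum).
The 6 free-riders keep 33 each, adding 198. Group total = 198 + 712.80 = 910.80.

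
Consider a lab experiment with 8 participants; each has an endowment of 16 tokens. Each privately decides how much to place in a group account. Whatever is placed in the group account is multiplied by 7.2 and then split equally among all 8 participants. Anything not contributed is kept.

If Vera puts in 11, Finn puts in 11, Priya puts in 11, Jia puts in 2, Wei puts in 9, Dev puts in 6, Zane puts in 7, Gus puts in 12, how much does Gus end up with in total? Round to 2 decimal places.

Total contributed: 11 + 11 + 11 + 2 + 9 + 6 + 7 + 12 = 69.
Each receives 7.2 × 69 / 8 = 62.10 from the group account.
Gus keeps 16 − 12 = 4, so Gus's payoff is 4 + 62.10 = 66.10.

66.10 tokens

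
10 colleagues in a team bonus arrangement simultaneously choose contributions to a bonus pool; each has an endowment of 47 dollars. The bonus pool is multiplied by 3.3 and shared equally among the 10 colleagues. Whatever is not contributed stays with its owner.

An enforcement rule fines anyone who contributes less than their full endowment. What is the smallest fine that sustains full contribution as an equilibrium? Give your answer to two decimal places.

Given the others contribute fully, the best deviation is to contribute 0 (any partial contribution still incurs the fine and gives up units whose private return 0.3300 is below 1).
Deviating from 47 to 0 saves 47 dollars but forfeits the deviator's share of the drop in the bonus pool: 3.3/10 × 47 = 15.51.
So the deviation gain is 47 − 15.51 = 31.49, and the fine must be at least 31.49 dollars to wipe it out.

31.49 dollars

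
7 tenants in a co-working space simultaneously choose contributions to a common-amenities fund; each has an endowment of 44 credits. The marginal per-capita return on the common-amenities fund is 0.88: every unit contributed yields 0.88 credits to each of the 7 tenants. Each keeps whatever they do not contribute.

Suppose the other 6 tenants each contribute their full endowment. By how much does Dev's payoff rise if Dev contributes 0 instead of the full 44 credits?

Switching from a contribution of 44 to 0 lets Dev keep an extra 44 credits, but lowers the common-amenities fund by 44, which costs Dev their own share of that drop: 0.88 × 44 = 38.72.
Net gain = 44 − 38.72 = 5.28. The private return per contributed unit (0.88) is below 1, so free-riding is indeed the best response regardless of what the others do.

5.28 credits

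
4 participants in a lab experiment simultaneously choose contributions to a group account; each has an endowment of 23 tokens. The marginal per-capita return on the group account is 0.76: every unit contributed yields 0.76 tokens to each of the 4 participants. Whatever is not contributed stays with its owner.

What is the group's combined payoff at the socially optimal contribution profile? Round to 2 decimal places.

279.68 tokens

Each contributed unit returns 3.040 to the group as a whole (0.76 to each of 4 players), which exceeds 1, so the social optimum is full contribution: group total = 3.040 × 92 = 279.68.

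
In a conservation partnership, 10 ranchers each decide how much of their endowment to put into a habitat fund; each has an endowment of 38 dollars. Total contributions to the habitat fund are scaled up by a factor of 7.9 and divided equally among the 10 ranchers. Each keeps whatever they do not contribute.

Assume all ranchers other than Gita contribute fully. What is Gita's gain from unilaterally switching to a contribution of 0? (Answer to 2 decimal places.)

Switching from a contribution of 38 to 0 lets Gita keep an extra 38 dollars, but lowers the habitat fund by 38, which costs Gita their own share of that drop: 7.9/10 × 38 = 30.02.
Net gain = 38 − 30.02 = 7.98. The private return per contributed unit (0.7900) is below 1, so free-riding is indeed the best response regardless of what the others do.

7.98 dollars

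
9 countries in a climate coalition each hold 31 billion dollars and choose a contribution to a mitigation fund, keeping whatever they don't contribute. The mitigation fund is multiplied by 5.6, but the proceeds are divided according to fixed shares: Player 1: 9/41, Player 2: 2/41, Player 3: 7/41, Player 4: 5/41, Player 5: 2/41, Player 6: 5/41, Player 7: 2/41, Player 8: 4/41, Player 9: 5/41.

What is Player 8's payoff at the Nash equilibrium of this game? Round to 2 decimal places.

A player with share s gets back 5.6·s per unit contributed, so full contribution is dominant for anyone with s > 1/5.6 = 0.1786 and zero contribution is dominant for anyone below.
The only share above 0.1786 is Player 1's 9/41, contributing 31; the remaining 8 contribute 0. Total contributed: 31.
Player 8 keeps 31 and receives 5.6 × 31 × 4/41 = 16.94 from the mitigation fund, for a payoff of 47.94.

47.94 billion dollars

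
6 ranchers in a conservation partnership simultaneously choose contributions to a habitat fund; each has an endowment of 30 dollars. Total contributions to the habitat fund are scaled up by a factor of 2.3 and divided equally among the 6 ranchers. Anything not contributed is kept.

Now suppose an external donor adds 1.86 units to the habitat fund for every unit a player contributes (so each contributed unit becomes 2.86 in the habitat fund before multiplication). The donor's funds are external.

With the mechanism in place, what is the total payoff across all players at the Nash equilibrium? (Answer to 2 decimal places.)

The effective private return per unit is now 2.3 × 2.86 / 6 = 1.0963 > 1, so every player's dominant strategy flips to full contribution.
At the Nash equilibrium everyone contributes 30. Group total payoff = 2.3 × 2.86 × 180 = 1184.04.

1184.04 dollars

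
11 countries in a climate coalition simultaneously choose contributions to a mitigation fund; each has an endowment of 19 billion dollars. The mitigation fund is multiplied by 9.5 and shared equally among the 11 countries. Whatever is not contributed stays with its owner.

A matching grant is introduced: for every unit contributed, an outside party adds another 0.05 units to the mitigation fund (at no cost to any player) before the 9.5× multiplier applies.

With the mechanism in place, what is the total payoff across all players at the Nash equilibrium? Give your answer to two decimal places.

209.00 billion dollars

With the mechanism, a contributed unit returns 9.5 × 1.05 / 11 = 0.9068 per unit of net cost — still below 1 — so contributing 0 remains dominant for every player.
At the Nash equilibrium no one contributes; group total payoff = 11 × 19 = 209.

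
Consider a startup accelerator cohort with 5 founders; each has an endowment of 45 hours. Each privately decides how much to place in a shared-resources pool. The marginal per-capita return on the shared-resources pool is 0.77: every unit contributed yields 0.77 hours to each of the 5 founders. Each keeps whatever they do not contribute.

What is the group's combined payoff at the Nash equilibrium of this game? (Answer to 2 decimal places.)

225.00 hours

The private return per contributed unit is 0.77 < 1, so contributing 0 is dominant for every player. At the Nash equilibrium everyone keeps their 45, and the group total is 5 × 45 = 225.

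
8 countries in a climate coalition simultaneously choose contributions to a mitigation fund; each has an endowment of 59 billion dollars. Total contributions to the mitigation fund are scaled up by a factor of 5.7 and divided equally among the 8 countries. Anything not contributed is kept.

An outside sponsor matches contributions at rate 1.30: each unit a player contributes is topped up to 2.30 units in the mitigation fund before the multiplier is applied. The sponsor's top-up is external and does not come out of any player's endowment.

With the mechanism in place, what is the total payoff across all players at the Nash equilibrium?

Under the mechanism each unit contributed yields 5.7 × 2.30 / 8 = 1.6388 back to its contributor per unit of net cost, which exceeds 1, making full contribution the dominant choice for everyone.
So the Nash equilibrium is full contribution by all 8; the group earns 5.7 × 2.30 × 472 = 6187.92.

6187.92 billion dollars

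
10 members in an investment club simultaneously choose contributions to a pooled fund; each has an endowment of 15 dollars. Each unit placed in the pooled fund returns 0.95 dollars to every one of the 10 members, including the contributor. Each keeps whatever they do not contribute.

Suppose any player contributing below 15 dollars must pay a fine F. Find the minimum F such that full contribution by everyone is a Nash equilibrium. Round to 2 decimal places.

Given the others contribute fully, the best deviation is to contribute 0 (any partial contribution still incurs the fine and gives up units whose private return 0.95 is below 1).
Deviating from 15 to 0 saves 15 dollars but forfeits the deviator's share of the drop in the pooled fund: 0.95 × 15 = 14.25.
So the deviation gain is 15 − 14.25 = 0.75, and the fine must be at least 0.75 dollars to wipe it out.

0.75 dollars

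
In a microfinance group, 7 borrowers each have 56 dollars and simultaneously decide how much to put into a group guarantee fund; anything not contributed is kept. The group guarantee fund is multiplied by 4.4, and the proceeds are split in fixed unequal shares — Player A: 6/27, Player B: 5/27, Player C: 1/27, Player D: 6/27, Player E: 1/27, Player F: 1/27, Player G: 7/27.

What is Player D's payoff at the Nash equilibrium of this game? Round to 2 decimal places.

Player j's private return per contributed unit is 4.4 × (j's share). Contributing is weakly dominant for j when that share is at least 1/4.4 = 0.2273, and contributing 0 is dominant otherwise.
Player G alone (share 7/27) is above the threshold, contributing 56; the remaining 6 contribute 0. Total contributed: 56.
Player D keeps 56 and receives 4.4 × 56 × 6/27 = 54.76 from the group guarantee fund, for a payoff of 110.76.

110.76 dollars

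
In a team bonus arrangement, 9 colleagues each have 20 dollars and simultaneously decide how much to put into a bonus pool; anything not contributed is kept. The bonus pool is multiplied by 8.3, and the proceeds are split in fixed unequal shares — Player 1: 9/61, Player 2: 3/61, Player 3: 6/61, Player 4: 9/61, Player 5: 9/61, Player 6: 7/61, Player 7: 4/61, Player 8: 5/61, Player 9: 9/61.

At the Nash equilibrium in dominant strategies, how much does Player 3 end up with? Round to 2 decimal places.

Each unit j contributes comes back to j as 8.3 × (j's share), so j prefers to contribute only if that share exceeds 1/8.3 = 0.1205; otherwise keeping the unit dominates.
Player 1, Player 4, Player 5 and Player 9 clear that bar, contributing 20 each; the remaining 5 contribute 0. Total contributed: 80.
Player 3 keeps 20 and receives 8.3 × 80 × 6/61 = 65.31 from the bonus pool, for a payoff of 85.31.

85.31 dollars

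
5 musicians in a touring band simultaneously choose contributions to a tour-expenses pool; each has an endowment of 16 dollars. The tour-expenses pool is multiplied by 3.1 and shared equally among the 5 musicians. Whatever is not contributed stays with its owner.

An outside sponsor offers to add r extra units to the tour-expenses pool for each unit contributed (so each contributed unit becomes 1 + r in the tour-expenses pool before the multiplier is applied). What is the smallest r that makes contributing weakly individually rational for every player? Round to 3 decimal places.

0.613

With matching at rate r, one contributed unit becomes (1 + r) in the tour-expenses pool and returns 3.1 × (1 + r) / 5 to the contributor.
Setting this equal to 1: 1 + r = 5/3.1 = 1.6129.
So the minimum matching rate is r = 1.6129 − 1 = 0.613.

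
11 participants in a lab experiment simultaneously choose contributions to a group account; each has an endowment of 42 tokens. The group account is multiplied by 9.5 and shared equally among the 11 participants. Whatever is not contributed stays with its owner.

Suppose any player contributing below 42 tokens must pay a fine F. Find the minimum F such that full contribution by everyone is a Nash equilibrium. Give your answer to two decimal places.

5.73 tokens

Given the others contribute fully, the best deviation is to contribute 0 (any partial contribution still incurs the fine and gives up units whose private return 0.8636 is below 1).
Deviating from 42 to 0 saves 42 tokens but forfeits the deviator's share of the drop in the group account: 9.5/11 × 42 = 36.27.
So the deviation gain is 42 − 36.27 = 5.73, and the fine must be at least 5.73 tokens to wipe it out.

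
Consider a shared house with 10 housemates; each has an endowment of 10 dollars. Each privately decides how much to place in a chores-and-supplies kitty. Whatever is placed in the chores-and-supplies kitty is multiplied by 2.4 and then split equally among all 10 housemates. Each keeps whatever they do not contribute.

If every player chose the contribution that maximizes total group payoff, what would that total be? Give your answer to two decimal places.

Each contributed unit returns 2.400 to the group as a whole (0.2400 to each of 10 players), which exceeds 1, so the social optimum is full contribution: group total = 2.400 × 100 = 240.00.

240.00 dollars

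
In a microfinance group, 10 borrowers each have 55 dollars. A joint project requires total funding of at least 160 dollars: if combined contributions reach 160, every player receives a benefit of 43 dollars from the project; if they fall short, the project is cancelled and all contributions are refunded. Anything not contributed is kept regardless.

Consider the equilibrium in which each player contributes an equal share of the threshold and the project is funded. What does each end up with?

Equal share of the threshold: 160/10 = 16.
At this profile no one gains by cutting their contribution: any cut drops the total below 160, the project is cancelled, contributions are refunded, and the deviator ends with 55, which is less than 55 − 16 + 43 = 82. Contributing more than 16 just wastes the excess. So contributing exactly 16 is a best response.
Each player's payoff: 55 − 16 + 43 = 82.

82 dollars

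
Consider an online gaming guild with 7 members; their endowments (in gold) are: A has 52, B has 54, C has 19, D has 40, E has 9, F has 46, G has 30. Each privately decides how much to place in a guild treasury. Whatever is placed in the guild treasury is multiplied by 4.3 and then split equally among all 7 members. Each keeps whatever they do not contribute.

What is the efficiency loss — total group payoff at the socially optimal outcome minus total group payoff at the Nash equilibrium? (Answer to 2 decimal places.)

825.00 gold

The private return per contributed unit is 4.3/7 = 0.6143 < 1 for every player regardless of endowment, so the Nash equilibrium is zero contribution and the group total is Σ E_j = 52 + 54 + 19 + 40 + 9 + 46 + 30 = 250.
Each contributed unit returns 4.300 to the group, so the social optimum is full contribution by everyone: group total = 4.300 × 250 = 1075.00.
Efficiency loss = (4.300 − 1) × 250 = 825.00.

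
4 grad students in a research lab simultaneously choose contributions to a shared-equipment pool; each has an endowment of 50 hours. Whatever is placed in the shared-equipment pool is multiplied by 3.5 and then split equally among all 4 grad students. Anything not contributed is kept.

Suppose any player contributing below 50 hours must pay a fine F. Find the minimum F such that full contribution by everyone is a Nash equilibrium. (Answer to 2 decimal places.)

Given the others contribute fully, the best deviation is to contribute 0 (any partial contribution still incurs the fine and gives up units whose private return 0.8750 is below 1).
Deviating from 50 to 0 saves 50 hours but forfeits the deviator's share of the drop in the shared-equipment pool: 3.5/4 × 50 = 43.75.
So the deviation gain is 50 − 43.75 = 6.25, and the fine must be at least 6.25 hours to wipe it out.

6.25 hours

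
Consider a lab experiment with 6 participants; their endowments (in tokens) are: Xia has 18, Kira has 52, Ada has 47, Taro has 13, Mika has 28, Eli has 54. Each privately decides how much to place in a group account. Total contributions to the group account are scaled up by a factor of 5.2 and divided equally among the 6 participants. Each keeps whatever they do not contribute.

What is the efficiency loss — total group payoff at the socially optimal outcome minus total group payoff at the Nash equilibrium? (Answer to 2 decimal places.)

890.40 tokens

The private return per contributed unit is 5.2/6 = 0.8667 < 1 for every player regardless of endowment, so the Nash equilibrium is zero contribution and the group total is Σ E_j = 18 + 52 + 47 + 13 + 28 + 54 = 212.
Each contributed unit returns 5.200 to the group, so the social optimum is full contribution by everyone: group total = 5.200 × 212 = 1102.40.
Efficiency loss = (5.200 − 1) × 212 = 890.40.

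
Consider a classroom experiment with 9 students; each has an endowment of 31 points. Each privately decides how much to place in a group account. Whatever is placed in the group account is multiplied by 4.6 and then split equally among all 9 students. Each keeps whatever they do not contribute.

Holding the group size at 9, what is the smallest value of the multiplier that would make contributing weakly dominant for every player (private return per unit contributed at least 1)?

9

A contributed unit returns (multiplier)/9 to its contributor.
This reaches 1 exactly when the multiplier is 9.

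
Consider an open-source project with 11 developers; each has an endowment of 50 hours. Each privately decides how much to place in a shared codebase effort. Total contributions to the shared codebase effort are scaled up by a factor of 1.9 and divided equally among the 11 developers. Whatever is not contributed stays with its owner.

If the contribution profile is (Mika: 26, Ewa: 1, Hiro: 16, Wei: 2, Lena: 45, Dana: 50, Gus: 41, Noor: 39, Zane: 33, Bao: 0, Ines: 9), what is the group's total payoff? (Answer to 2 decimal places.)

785.80 hours

Total contributed: 26 + 1 + 16 + 2 + 45 + 50 + 41 + 39 + 33 + 0 + 9 = 262; total kept: 11 × 50 − 262 = 288.
The shared codebase effort pays out 1.9 × 262 = 497.80 in aggregate.
Group total = 288 + 497.80 = 785.80.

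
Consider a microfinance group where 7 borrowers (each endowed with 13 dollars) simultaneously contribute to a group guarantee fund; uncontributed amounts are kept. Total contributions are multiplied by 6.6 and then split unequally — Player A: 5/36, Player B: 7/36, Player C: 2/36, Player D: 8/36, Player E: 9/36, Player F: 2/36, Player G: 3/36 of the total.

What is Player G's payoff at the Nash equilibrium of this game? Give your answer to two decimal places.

A player with share s gets back 6.6·s per unit contributed, so full contribution is dominant for anyone with s > 1/6.6 = 0.1515 and zero contribution is dominant for anyone below.
Player B, Player D and Player E clear that bar, contributing 13 each; the remaining 4 contribute 0. Total contributed: 39.
Player G keeps 13 and receives 6.6 × 39 × 3/36 = 21.45 from the group guarantee fund, for a payoff of 34.45.

34.45 dollars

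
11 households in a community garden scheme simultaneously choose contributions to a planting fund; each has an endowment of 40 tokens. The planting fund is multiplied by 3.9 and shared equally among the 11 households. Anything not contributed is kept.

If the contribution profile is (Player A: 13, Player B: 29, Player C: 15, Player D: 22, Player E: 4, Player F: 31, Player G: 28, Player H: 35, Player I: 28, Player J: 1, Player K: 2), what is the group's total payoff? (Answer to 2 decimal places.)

Total contributed: 13 + 29 + 15 + 22 + 4 + 31 + 28 + 35 + 28 + 1 + 2 = 208; total kept: 11 × 40 − 208 = 232.
The planting fund pays out 3.9 × 208 = 811.20 in aggregate.
Group total = 232 + 811.20 = 1043.20.

1043.20 tokens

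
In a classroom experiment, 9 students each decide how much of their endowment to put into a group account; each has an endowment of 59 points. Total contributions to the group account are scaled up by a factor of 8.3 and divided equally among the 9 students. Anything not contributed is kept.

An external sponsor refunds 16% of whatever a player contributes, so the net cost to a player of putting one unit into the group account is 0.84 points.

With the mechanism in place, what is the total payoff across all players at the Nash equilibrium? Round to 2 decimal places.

The effective private return per unit is now (8.3/9) / 0.84 = 1.0979 > 1, so every player's dominant strategy flips to full contribution.
At the Nash equilibrium everyone contributes 59. Group total payoff = 9 × (59 × 0.16 + 8.3 × 59) = 4492.26.

4492.26 points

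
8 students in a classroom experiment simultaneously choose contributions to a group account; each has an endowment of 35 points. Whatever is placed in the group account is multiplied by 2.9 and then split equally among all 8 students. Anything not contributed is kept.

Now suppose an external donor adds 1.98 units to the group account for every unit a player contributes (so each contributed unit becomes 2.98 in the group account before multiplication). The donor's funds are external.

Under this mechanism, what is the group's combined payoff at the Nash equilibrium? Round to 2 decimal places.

The effective private return per unit is now 2.9 × 2.98 / 8 = 1.0803 > 1, so every player's dominant strategy flips to full contribution.
At the Nash equilibrium everyone contributes 35. Group total payoff = 2.9 × 2.98 × 280 = 2419.76.

2419.76 points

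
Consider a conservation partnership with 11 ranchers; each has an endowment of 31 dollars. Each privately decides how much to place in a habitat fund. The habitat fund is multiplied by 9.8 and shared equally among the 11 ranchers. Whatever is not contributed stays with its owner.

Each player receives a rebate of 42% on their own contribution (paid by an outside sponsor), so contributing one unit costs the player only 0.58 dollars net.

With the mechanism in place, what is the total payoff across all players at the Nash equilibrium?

The effective private return per unit is now (9.8/11) / 0.58 = 1.5361 > 1, so every player's dominant strategy flips to full contribution.
At the Nash equilibrium everyone contributes 31. Group total payoff = 11 × (31 × 0.42 + 9.8 × 31) = 3485.02.

3485.02 dollars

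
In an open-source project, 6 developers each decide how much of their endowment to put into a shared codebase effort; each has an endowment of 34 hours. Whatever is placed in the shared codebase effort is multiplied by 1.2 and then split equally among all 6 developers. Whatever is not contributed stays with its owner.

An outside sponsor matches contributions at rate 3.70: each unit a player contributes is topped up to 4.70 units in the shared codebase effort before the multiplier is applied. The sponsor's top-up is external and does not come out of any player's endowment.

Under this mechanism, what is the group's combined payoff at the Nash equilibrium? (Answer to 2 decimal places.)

With the mechanism, a contributed unit returns 1.2 × 4.70 / 6 = 0.9400 per unit of net cost — still below 1 — so contributing 0 remains dominant for every player.
Everyone keeps their endowment and the group total is 6 × 34 = 204.

204.00 hours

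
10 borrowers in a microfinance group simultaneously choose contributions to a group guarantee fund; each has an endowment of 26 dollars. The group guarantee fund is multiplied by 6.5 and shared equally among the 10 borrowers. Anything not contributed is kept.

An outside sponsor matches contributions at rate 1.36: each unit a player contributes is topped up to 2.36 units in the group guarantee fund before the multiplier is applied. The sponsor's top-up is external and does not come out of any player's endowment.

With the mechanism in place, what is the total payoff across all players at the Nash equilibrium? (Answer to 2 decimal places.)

With the mechanism, a contributed unit returns 6.5 × 2.36 / 10 = 1.5340 per unit of net cost to the contributor — now above 1 — so contributing fully is weakly dominant for every player.
At the Nash equilibrium everyone contributes 26. Group total payoff = 6.5 × 2.36 × 260 = 3988.40.

3988.40 dollars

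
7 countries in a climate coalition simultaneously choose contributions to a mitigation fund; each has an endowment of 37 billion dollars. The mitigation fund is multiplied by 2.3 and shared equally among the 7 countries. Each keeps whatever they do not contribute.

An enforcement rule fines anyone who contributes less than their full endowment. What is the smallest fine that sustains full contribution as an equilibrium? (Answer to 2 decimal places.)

Given the others contribute fully, the best deviation is to contribute 0 (any partial contribution still incurs the fine and gives up units whose private return 0.3286 is below 1).
Deviating from 37 to 0 saves 37 billion dollars but forfeits the deviator's share of the drop in the mitigation fund: 2.3/7 × 37 = 12.16.
So the deviation gain is 37 − 12.16 = 24.84, and the fine must be at least 24.84 billion dollars to wipe it out.

24.84 billion dollars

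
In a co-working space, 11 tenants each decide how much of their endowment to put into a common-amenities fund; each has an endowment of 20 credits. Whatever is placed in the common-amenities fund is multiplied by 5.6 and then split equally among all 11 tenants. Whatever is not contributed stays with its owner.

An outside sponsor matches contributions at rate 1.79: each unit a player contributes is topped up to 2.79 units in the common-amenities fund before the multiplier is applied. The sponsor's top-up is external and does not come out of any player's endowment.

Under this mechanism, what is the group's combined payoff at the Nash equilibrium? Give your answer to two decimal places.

Under the mechanism each unit contributed yields 5.6 × 2.79 / 11 = 1.4204 back to its contributor per unit of net cost, which exceeds 1, making full contribution the dominant choice for everyone.
At the Nash equilibrium everyone contributes 20. Group total payoff = 5.6 × 2.79 × 220 = 3437.28.

3437.28 credits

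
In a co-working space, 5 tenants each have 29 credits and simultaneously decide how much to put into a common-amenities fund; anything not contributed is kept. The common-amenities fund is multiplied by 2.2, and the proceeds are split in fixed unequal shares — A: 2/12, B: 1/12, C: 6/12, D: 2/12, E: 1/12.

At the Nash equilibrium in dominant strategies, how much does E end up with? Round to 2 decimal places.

34.32 credits

For player j, contributing a unit is worthwhile iff 2.2 × (j's share) ≥ 1, i.e. iff j's share is at least 0.4545.
C alone (share 6/12) is above the threshold, contributing 29; the remaining 4 contribute 0. Total contributed: 29.
E keeps 29 and receives 2.2 × 29 × 1/12 = 5.32 from the common-amenities fund, for a payoff of 34.32.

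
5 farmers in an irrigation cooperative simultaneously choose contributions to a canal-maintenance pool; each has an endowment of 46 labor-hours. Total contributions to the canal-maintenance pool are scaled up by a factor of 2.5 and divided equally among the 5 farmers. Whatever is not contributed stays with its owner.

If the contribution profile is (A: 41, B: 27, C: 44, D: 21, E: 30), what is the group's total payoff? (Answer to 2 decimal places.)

Total contributed: 41 + 27 + 44 + 21 + 30 = 163; total kept: 5 × 46 − 163 = 67.
The canal-maintenance pool pays out 2.5 × 163 = 407.50 in aggregate.
Group total = 67 + 407.50 = 474.50.

474.50 labor-hours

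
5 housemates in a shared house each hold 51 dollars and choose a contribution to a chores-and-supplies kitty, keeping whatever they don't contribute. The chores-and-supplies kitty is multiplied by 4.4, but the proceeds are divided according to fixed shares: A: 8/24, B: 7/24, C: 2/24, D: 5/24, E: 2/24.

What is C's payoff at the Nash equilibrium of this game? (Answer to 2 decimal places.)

A player with share s gets back 4.4·s per unit contributed, so full contribution is dominant for anyone with s > 1/4.4 = 0.2273 and zero contribution is dominant for anyone below.
The shares above 0.2273 belong to A and B, contributing 51 each; the remaining 3 contribute 0. Total contributed: 102.
C keeps 51 and receives 4.4 × 102 × 2/24 = 37.40 from the chores-and-supplies kitty, for a payoff of 88.40.

88.40 dollars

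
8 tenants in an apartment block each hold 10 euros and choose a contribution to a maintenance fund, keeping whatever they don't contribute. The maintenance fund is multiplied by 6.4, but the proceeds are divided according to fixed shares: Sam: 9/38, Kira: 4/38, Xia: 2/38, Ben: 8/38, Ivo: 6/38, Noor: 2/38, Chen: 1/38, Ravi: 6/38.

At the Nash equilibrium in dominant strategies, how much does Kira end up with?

Player j's private return per contributed unit is 6.4 × (j's share). Contributing is weakly dominant for j when that share is at least 1/6.4 = 0.1563, and contributing 0 is dominant otherwise.
The shares above 0.1563 belong to Sam, Ben, Ivo and Ravi, contributing 10 each; the remaining 4 contribute 0. Total contributed: 40.
Kira keeps 10 and receives 6.4 × 40 × 4/38 = 26.95 from the maintenance fund, for a payoff of 36.95.

36.95 euros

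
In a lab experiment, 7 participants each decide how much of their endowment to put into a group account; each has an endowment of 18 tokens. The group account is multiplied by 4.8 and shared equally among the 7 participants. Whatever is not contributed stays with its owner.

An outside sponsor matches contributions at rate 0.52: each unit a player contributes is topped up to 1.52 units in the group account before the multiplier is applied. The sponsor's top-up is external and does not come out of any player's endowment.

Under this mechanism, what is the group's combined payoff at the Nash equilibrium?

Under the mechanism each unit contributed yields 4.8 × 1.52 / 7 = 1.0423 back to its contributor per unit of net cost, which exceeds 1, making full contribution the dominant choice for everyone.
At the Nash equilibrium everyone contributes 18. Group total payoff = 4.8 × 1.52 × 126 = 919.30.

919.30 tokens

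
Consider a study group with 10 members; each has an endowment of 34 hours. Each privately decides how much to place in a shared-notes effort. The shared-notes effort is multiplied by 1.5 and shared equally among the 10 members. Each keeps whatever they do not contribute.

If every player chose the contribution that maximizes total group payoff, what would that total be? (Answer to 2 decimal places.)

Each contributed unit returns 1.500 to the group as a whole (0.1500 to each of 10 players), which exceeds 1, so the social optimum is full contribution: group total = 1.500 × 340 = 510.00.

510.00 hours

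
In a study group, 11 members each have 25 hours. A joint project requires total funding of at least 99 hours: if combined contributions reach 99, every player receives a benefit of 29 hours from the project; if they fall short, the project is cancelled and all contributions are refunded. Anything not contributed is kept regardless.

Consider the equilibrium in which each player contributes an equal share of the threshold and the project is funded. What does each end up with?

45 hours

Equal share of the threshold: 99/11 = 9.
At this profile no one gains by cutting their contribution: any cut drops the total below 99, the project is cancelled, contributions are refunded, and the deviator ends with 25, which is less than 25 − 9 + 29 = 45. Contributing more than 9 just wastes the excess. So contributing exactly 9 is a best response.
Each player's payoff: 25 − 9 + 29 = 45.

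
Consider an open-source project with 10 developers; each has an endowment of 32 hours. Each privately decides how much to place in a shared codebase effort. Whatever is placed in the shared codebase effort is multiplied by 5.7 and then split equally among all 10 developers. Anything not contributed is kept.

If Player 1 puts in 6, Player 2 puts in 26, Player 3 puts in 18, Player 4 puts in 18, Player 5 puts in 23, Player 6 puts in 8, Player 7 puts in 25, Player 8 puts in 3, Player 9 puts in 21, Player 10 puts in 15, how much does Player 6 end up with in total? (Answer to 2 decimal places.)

116.91 hours

Total contributed: 6 + 26 + 18 + 18 + 23 + 8 + 25 + 3 + 21 + 15 = 163.
Each receives 5.7 × 163 / 10 = 92.91 from the shared codebase effort.
Player 6 keeps 32 − 8 = 24, so Player 6's payoff is 24 + 92.91 = 116.91.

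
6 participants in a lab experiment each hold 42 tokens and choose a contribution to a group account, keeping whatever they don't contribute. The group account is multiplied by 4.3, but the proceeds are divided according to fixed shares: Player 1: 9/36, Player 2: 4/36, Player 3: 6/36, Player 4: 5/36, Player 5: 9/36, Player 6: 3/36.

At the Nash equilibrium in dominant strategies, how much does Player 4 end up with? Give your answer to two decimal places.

92.17 tokens

A player with share s gets back 4.3·s per unit contributed, so full contribution is dominant for anyone with s > 1/4.3 = 0.2326 and zero contribution is dominant for anyone below.
Player 1 and Player 5 clear that bar, contributing 42 each; the remaining 4 contribute 0. Total contributed: 84.
Player 4 keeps 42 and receives 4.3 × 84 × 5/36 = 50.17 from the group account, for a payoff of 92.17.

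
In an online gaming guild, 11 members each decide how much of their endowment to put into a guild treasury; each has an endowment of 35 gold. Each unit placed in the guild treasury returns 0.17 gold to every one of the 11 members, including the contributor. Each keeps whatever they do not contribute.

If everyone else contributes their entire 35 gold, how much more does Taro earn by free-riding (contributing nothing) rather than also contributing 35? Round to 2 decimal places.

Switching from a contribution of 35 to 0 lets Taro keep an extra 35 gold, but lowers the guild treasury by 35, which costs Taro their own share of that drop: 0.17 × 35 = 5.95.
Net gain = 35 − 5.95 = 29.05. The private return per contributed unit (0.17) is below 1, so free-riding is indeed the best response regardless of what the others do.

29.05 gold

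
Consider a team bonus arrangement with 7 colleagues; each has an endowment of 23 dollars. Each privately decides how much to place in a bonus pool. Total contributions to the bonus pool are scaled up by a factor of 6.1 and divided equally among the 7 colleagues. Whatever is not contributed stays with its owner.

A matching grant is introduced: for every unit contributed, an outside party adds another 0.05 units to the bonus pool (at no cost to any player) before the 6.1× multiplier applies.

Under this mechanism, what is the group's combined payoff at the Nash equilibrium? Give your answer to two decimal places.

With the mechanism, a contributed unit returns 6.1 × 1.05 / 7 = 0.9150 per unit of net cost — still below 1 — so contributing 0 remains dominant for every player.
At the Nash equilibrium no one contributes; group total payoff = 7 × 23 = 161.

161.00 dollars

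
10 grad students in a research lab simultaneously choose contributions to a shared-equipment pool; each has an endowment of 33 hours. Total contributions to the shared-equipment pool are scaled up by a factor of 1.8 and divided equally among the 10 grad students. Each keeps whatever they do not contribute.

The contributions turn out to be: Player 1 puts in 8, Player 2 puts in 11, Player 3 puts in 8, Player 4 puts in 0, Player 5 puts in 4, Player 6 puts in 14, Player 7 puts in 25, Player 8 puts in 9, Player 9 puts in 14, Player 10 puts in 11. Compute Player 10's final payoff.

Total contributed: 8 + 11 + 8 + 0 + 4 + 14 + 25 + 9 + 14 + 11 = 104.
Each receives 1.8 × 104 / 10 = 18.72 from the shared-equipment pool.
Player 10 keeps 33 − 11 = 22, so Player 10's payoff is 22 + 18.72 = 40.72.

40.72 hours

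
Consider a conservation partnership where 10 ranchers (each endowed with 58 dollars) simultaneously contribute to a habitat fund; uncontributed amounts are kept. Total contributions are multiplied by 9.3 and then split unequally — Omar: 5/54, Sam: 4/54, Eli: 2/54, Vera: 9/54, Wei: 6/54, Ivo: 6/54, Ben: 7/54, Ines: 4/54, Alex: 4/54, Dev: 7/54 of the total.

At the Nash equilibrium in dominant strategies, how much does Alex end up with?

257.78 dollars

A player with share s gets back 9.3·s per unit contributed, so full contribution is dominant for anyone with s > 1/9.3 = 0.1075 and zero contribution is dominant for anyone below.
The shares above 0.1075 belong to Vera, Wei, Ivo, Ben and Dev, contributing 58 each; the remaining 5 contribute 0. Total contributed: 290.
Alex keeps 58 and receives 9.3 × 290 × 4/54 = 199.78 from the habitat fund, for a payoff of 257.78.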